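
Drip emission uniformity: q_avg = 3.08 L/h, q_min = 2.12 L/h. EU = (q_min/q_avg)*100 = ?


EU = (q_min/q_avg)*100 = (2.12/3.08)*100 = 68.8312%

68.8312 %


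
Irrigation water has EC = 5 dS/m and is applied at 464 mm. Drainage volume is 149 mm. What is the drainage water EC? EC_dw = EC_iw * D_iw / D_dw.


EC_dw = EC_iw * D_iw / D_dw
EC_dw = 5 * 464 / 149
EC_dw = 2320 / 149

15.5705 dS/m


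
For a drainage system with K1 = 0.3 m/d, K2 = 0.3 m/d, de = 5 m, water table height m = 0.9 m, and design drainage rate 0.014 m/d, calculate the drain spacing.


S^2 = 8*K2*de*m/q + 4*K1*m^2/q
S^2 = 8*0.3*5*0.9/0.014 + 4*0.3*0.9^2/0.014
S = sqrt(840.8571)

28.9975 m


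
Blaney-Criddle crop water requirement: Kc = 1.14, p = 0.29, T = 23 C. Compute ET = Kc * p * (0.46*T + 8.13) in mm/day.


ET = Kc * p * (0.46*T + 8.13)
ET = 1.14 * 0.29 * (0.46*23 + 8.13)
ET = 1.14 * 0.29 * 18.7100

6.1855 mm/day


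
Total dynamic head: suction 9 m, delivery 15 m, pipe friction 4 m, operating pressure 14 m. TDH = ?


TDH = Hs + Hd + hf + Hp = 9 + 15 + 4 + 14 = 42

42 m


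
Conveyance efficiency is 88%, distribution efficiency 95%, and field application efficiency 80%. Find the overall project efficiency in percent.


Ec = 0.88, Eb = 0.95, Ea = 0.8
E = 0.88 * 0.95 * 0.8 * 100 = 66.8800%

66.8800 %


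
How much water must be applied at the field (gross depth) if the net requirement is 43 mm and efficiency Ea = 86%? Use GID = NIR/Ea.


Ea = 86% = 0.86
GID = NIR / Ea = 43 / 0.86 = 50.0000 mm

50.0000 mm


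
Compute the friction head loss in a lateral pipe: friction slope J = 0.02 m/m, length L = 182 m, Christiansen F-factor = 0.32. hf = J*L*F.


hf = J * L * F = 0.02 * 182 * 0.32 = 1.1648 m

1.1648 m


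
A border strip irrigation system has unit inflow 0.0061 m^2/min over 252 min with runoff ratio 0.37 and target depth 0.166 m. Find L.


L = q*t/((1+r)*Z)
L = 0.0061*252/((1+0.37)*0.166)
L = 1.5372/0.22742

6.7593 m


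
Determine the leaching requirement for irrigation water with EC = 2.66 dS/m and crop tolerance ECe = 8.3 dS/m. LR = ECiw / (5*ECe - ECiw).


LR = ECiw / (5*ECe - ECiw)
LR = 2.66 / (5*8.3 - 2.66)
LR = 2.66 / 38.8400

0.0685


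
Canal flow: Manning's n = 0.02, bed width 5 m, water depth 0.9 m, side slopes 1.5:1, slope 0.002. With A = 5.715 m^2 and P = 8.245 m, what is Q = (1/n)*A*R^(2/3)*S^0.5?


R = A/P = 5.715/8.245 = 0.693147
Q = (1/0.02) * 5.715 * 0.693147^(2/3) * 0.002^0.5

10.0089 m^3/s


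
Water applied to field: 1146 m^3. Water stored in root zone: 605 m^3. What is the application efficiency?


Ea = V_root / V_field * 100 = 605 / 1146 * 100 = 52.7923%

52.7923 %


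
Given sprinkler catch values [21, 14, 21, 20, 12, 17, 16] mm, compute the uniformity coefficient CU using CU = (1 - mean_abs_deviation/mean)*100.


mean = 17.285714 mm
MAD = 2.897959 mm
CU = (1 - 2.897959/17.285714)*100

83.2349 %


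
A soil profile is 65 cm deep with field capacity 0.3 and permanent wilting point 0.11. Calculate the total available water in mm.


AWC = (FC - PWP) * d * 10
AWC = (0.3 - 0.11) * 65 * 10
AWC = 0.1900 * 65 * 10

123.5000 mm


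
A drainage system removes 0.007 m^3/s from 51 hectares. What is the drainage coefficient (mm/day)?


DC = Q * 86400 / (A * 10000) * 1000
DC = 0.007 * 86400 / (51 * 10000) * 1000
DC = 604800.0000 / 510000

1.1859 mm/day


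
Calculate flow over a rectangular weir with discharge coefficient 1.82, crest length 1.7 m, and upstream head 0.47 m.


Q = C * L * H^(3/2) = 1.82 * 1.7 * 0.47^1.5 = 1.82 * 1.7 * 0.322216

0.9969 m^3/s


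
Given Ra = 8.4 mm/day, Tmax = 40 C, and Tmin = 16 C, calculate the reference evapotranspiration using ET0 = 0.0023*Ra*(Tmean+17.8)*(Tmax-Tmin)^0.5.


Tmean = (Tmax + Tmin)/2 = (40 + 16)/2 = 28.0
ET0 = 0.0023 * 8.4 * (28.0 + 17.8) * sqrt(40 - 16)
ET0 = 0.0023 * 8.4 * 45.8 * 4.898979

4.3349 mm/day


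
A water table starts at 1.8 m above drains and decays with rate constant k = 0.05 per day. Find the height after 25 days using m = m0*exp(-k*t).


m = m0 * exp(-k*t)
m = 1.8 * exp(-0.05 * 25)
m = 1.8 * exp(-1.2500)

0.5157 m


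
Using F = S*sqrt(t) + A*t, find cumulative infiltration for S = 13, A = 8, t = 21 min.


F = S*sqrt(t) + A*t
F = 13*sqrt(21) + 8*21
F = 13*4.582576 + 168

227.5735 mm


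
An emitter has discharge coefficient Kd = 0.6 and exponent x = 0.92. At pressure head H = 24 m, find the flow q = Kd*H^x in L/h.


q = Kd * H^x = 0.6 * 24^0.92 = 0.6 * 18.612056

11.1672 L/h


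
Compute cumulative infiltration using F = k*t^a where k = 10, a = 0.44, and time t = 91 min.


F = k * t^a = 10 * 91^0.44
F = 10 * 7.277433

72.7743 mm


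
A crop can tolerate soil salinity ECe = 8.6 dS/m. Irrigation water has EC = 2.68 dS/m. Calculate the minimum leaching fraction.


LR = ECiw / (5*ECe - ECiw)
LR = 2.68 / (5*8.6 - 2.68)
LR = 2.68 / 40.3200

0.0665


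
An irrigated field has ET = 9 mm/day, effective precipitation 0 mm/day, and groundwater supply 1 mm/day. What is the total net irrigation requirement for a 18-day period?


Daily deficit = ET - Pe - GW = 9 - 0 - 1 = 8 mm/day
NIR = 8 * 18 = 144 mm

144.0000 mm


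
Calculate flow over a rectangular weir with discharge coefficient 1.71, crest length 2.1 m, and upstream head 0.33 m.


Q = C * L * H^(3/2) = 1.71 * 2.1 * 0.33^1.5 = 1.71 * 2.1 * 0.189571

0.6807 m^3/s


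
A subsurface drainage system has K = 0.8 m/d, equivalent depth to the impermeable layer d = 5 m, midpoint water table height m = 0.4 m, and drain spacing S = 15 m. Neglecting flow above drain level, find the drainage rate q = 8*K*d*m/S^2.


q = 8*K*d*m/S^2
q = 8*0.8*5*0.4/15^2
q = 12.8000 / 225

0.0569 m/d


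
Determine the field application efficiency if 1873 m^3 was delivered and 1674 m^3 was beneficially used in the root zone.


Ea = V_root / V_field * 100 = 1674 / 1873 * 100 = 89.3753%

89.3753 %


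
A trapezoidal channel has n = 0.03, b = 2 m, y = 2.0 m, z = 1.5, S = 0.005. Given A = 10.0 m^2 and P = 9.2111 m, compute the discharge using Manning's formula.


R = A/P = 10.0/9.2111 = 1.085647
Q = (1/0.03) * 10.0 * 1.085647^(2/3) * 0.005^0.5

24.8975 m^3/s


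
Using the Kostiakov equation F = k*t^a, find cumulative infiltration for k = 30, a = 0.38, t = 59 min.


F = k * t^a = 30 * 59^0.38
F = 30 * 4.708947

141.2684 mm


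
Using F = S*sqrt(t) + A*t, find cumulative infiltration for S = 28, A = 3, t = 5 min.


F = S*sqrt(t) + A*t
F = 28*sqrt(5) + 3*5
F = 28*2.236068 + 15

77.6099 mm


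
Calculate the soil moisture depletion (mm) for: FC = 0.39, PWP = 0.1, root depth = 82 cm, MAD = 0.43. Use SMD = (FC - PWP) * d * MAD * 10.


SMD = (FC - PWP) * d * MAD * 10
SMD = (0.39 - 0.1) * 82 * 0.43 * 10
SMD = 0.2900 * 82 * 0.43 * 10

102.2540 mm


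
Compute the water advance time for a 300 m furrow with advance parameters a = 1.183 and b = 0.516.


t = (L/a)^(1/b)
t = (300/1.183)^(1/0.516)
t = 253.592561^(1/0.516)

45622.5213 min


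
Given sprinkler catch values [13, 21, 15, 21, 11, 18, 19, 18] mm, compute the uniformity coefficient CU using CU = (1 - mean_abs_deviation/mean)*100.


mean = 17.000000 mm
MAD = 3.000000 mm
CU = (1 - 3.000000/17.000000)*100

82.3529 %


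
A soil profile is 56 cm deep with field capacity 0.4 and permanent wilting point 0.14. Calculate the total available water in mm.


AWC = (FC - PWP) * d * 10
AWC = (0.4 - 0.14) * 56 * 10
AWC = 0.2600 * 56 * 10

145.6000 mm


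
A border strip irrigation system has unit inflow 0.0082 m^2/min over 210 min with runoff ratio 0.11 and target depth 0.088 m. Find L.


L = q*t/((1+r)*Z)
L = 0.0082*210/((1+0.11)*0.088)
L = 1.722/0.09768

17.6290 m


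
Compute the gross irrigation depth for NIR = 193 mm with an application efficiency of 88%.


Ea = 88% = 0.88
GID = NIR / Ea = 193 / 0.88 = 219.3182 mm

219.3182 mm


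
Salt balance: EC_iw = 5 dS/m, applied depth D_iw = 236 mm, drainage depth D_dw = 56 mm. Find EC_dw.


EC_dw = EC_iw * D_iw / D_dw
EC_dw = 5 * 236 / 56
EC_dw = 1180 / 56

21.0714 dS/m


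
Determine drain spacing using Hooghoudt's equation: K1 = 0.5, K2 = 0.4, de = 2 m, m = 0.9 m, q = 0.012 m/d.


S^2 = 8*K2*de*m/q + 4*K1*m^2/q
S^2 = 8*0.4*2*0.9/0.012 + 4*0.5*0.9^2/0.012
S = sqrt(615.0000)

24.7992 m


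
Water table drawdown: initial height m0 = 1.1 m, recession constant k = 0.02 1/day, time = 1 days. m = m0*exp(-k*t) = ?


m = m0 * exp(-k*t)
m = 1.1 * exp(-0.02 * 1)
m = 1.1 * exp(-0.0200)

1.0782 m


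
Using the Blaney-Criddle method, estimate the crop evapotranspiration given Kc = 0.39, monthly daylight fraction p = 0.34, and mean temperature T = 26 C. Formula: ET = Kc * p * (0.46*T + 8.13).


ET = Kc * p * (0.46*T + 8.13)
ET = 0.39 * 0.34 * (0.46*26 + 8.13)
ET = 0.39 * 0.34 * 20.0900

2.6639 mm/day


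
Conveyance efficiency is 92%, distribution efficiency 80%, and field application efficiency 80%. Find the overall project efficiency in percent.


Ec = 0.92, Eb = 0.8, Ea = 0.8
E = 0.92 * 0.8 * 0.8 * 100 = 58.8800%

58.8800 %


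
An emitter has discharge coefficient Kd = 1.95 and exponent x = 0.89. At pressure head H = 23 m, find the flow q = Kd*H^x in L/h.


q = Kd * H^x = 1.95 * 23^0.89 = 1.95 * 16.290626

31.7667 L/h


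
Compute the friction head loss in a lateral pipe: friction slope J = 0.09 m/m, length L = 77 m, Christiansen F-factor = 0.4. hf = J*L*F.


hf = J * L * F = 0.09 * 77 * 0.4 = 2.7720 m

2.7720 m


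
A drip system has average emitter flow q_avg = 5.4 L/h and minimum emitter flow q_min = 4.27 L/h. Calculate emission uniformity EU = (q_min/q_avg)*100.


EU = (q_min/q_avg)*100 = (4.27/5.4)*100 = 79.0741%

79.0741 %


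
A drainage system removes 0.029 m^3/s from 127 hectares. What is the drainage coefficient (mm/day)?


DC = Q * 86400 / (A * 10000) * 1000
DC = 0.029 * 86400 / (127 * 10000) * 1000
DC = 2505600.0000 / 1270000

1.9729 mm/day


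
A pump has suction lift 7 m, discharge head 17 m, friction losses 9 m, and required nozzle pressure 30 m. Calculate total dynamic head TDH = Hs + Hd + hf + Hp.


TDH = Hs + Hd + hf + Hp = 7 + 17 + 9 + 30 = 63

63 m


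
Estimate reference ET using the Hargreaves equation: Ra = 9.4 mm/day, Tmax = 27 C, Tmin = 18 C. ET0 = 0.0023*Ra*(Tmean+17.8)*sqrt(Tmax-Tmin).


Tmean = (Tmax + Tmin)/2 = (27 + 18)/2 = 22.5
ET0 = 0.0023 * 9.4 * (22.5 + 17.8) * sqrt(27 - 18)
ET0 = 0.0023 * 9.4 * 40.3 * 3.000000

2.6139 mm/day


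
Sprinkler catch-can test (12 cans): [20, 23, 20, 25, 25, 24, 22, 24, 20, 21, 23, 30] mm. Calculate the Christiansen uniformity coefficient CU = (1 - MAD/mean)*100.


mean = 23.083333 mm
MAD = 2.097222 mm
CU = (1 - 2.097222/23.083333)*100

90.9146 %


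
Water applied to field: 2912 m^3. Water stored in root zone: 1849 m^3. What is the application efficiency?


Ea = V_root / V_field * 100 = 1849 / 2912 * 100 = 63.4959%

63.4959 %


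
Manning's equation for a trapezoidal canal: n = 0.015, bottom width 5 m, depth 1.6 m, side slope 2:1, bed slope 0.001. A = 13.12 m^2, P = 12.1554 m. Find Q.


R = A/P = 13.12/12.1554 = 1.079356
Q = (1/0.015) * 13.12 * 1.079356^(2/3) * 0.001^0.5

29.1040 m^3/s


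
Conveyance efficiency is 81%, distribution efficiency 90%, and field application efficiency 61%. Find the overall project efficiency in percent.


Ec = 0.81, Eb = 0.9, Ea = 0.61
E = 0.81 * 0.9 * 0.61 * 100 = 44.4690%

44.4690 %


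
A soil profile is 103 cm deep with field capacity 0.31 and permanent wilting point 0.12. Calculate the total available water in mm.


AWC = (FC - PWP) * d * 10
AWC = (0.31 - 0.12) * 103 * 10
AWC = 0.1900 * 103 * 10

195.7000 mm


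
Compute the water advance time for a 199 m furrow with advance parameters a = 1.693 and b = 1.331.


t = (L/a)^(1/b)
t = (199/1.693)^(1/1.331)
t = 117.542823^(1/1.331)

35.9227 min


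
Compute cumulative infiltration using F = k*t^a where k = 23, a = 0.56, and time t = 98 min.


F = k * t^a = 23 * 98^0.56
F = 23 * 13.034267

299.7881 mm


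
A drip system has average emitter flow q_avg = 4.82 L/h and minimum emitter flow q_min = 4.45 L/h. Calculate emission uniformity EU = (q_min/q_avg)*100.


EU = (q_min/q_avg)*100 = (4.45/4.82)*100 = 92.3237%

92.3237 %


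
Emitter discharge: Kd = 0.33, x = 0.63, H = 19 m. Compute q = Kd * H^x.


q = Kd * H^x = 0.33 * 19^0.63 = 0.33 * 6.391676

2.1093 L/h


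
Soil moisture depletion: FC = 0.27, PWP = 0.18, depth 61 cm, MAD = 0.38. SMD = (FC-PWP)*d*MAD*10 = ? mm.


SMD = (FC - PWP) * d * MAD * 10
SMD = (0.27 - 0.18) * 61 * 0.38 * 10
SMD = 0.0900 * 61 * 0.38 * 10

20.8620 mm


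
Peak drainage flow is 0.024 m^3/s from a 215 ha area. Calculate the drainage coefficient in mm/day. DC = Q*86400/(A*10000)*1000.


DC = Q * 86400 / (A * 10000) * 1000
DC = 0.024 * 86400 / (215 * 10000) * 1000
DC = 2073600.0000 / 2150000

0.9645 mm/day


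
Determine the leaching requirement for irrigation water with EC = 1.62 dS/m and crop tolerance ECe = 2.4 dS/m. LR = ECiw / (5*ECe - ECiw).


LR = ECiw / (5*ECe - ECiw)
LR = 1.62 / (5*2.4 - 1.62)
LR = 1.62 / 10.3800

0.1561


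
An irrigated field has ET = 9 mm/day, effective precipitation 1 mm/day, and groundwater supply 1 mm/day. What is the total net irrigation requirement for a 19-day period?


Daily deficit = ET - Pe - GW = 9 - 1 - 1 = 7 mm/day
NIR = 7 * 19 = 133 mm

133.0000 mm


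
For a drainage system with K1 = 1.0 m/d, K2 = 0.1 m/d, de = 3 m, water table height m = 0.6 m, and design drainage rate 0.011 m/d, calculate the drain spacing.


S^2 = 8*K2*de*m/q + 4*K1*m^2/q
S^2 = 8*0.1*3*0.6/0.011 + 4*1.0*0.6^2/0.011
S = sqrt(261.8182)

16.1808 m


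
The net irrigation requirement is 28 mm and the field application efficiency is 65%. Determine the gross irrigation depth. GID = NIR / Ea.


Ea = 65% = 0.65
GID = NIR / Ea = 28 / 0.65 = 43.0769 mm

43.0769 mm


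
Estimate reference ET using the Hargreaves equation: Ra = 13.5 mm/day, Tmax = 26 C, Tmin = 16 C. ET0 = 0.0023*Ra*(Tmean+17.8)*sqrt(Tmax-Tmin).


Tmean = (Tmax + Tmin)/2 = (26 + 16)/2 = 21.0
ET0 = 0.0023 * 13.5 * (21.0 + 17.8) * sqrt(26 - 16)
ET0 = 0.0023 * 13.5 * 38.8 * 3.162278

3.8097 mm/day


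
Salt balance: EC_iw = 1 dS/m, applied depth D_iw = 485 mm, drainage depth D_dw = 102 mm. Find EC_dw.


EC_dw = EC_iw * D_iw / D_dw
EC_dw = 1 * 485 / 102
EC_dw = 485 / 102

4.7549 dS/m


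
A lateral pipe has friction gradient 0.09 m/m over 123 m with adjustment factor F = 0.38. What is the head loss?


hf = J * L * F = 0.09 * 123 * 0.38 = 4.2066 m

4.2066 m


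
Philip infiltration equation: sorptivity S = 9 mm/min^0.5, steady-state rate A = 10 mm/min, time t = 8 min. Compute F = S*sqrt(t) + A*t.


F = S*sqrt(t) + A*t
F = 9*sqrt(8) + 10*8
F = 9*2.828427 + 80

105.4558 mm


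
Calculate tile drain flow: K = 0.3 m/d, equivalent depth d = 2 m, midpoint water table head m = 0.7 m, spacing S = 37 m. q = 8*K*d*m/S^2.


q = 8*K*d*m/S^2
q = 8*0.3*2*0.7/37^2
q = 3.3600 / 1369

0.0025 m/d


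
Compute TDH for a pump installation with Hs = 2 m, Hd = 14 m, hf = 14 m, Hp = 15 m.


TDH = Hs + Hd + hf + Hp = 2 + 14 + 14 + 15 = 45

45 m


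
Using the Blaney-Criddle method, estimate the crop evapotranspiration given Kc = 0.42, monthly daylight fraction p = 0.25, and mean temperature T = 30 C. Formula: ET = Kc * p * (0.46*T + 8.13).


ET = Kc * p * (0.46*T + 8.13)
ET = 0.42 * 0.25 * (0.46*30 + 8.13)
ET = 0.42 * 0.25 * 21.9300

2.3026 mm/day


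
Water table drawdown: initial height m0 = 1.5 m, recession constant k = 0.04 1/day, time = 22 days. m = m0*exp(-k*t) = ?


m = m0 * exp(-k*t)
m = 1.5 * exp(-0.04 * 22)
m = 1.5 * exp(-0.8800)

0.6222 m


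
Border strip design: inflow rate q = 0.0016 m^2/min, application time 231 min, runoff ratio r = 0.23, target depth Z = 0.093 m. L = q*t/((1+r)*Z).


L = q*t/((1+r)*Z)
L = 0.0016*231/((1+0.23)*0.093)
L = 0.3696/0.11439

3.2311 m


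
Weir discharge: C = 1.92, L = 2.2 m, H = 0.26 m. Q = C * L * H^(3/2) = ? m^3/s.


Q = C * L * H^(3/2) = 1.92 * 2.2 * 0.26^1.5 = 1.92 * 2.2 * 0.132575

0.5600 m^3/s


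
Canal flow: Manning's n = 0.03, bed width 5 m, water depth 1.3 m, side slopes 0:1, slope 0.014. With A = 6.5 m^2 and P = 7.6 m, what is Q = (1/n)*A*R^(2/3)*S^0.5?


R = A/P = 6.5/7.6 = 0.855263
Q = (1/0.03) * 6.5 * 0.855263^(2/3) * 0.014^0.5

23.0988 m^3/s


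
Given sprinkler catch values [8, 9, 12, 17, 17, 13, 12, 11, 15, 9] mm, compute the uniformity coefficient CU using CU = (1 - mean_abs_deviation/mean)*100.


mean = 12.300000 mm
MAD = 2.560000 mm
CU = (1 - 2.560000/12.300000)*100

79.1870 %


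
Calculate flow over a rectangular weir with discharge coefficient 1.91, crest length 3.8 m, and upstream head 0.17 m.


Q = C * L * H^(3/2) = 1.91 * 3.8 * 0.17^1.5 = 1.91 * 3.8 * 0.070093

0.5087 m^3/s


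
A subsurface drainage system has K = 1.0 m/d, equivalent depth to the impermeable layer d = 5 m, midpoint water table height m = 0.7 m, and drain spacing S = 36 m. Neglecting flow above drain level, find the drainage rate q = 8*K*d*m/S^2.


q = 8*K*d*m/S^2
q = 8*1.0*5*0.7/36^2
q = 28.0000 / 1296

0.0216 m/d


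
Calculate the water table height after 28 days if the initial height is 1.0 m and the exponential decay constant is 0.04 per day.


m = m0 * exp(-k*t)
m = 1.0 * exp(-0.04 * 28)
m = 1.0 * exp(-1.1200)

0.3263 m


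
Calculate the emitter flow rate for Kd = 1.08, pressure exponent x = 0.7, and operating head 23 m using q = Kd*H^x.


q = Kd * H^x = 1.08 * 23^0.7 = 1.08 * 8.978618

9.6969 L/h


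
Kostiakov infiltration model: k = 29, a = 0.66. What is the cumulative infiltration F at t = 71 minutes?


F = k * t^a = 29 * 71^0.66
F = 29 * 16.665967

483.3130 mm


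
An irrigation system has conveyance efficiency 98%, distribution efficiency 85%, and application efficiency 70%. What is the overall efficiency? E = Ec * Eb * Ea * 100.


Ec = 0.98, Eb = 0.85, Ea = 0.7
E = 0.98 * 0.85 * 0.7 * 100 = 58.3100%

58.3100 %


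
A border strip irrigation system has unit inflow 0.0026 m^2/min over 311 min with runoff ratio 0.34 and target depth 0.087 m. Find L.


L = q*t/((1+r)*Z)
L = 0.0026*311/((1+0.34)*0.087)
L = 0.8086/0.11658

6.9360 m


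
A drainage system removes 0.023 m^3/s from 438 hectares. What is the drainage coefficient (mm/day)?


DC = Q * 86400 / (A * 10000) * 1000
DC = 0.023 * 86400 / (438 * 10000) * 1000
DC = 1987200.0000 / 4380000

0.4537 mm/day


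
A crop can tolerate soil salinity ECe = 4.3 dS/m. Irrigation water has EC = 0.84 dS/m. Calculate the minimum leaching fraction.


LR = ECiw / (5*ECe - ECiw)
LR = 0.84 / (5*4.3 - 0.84)
LR = 0.84 / 20.6600

0.0407


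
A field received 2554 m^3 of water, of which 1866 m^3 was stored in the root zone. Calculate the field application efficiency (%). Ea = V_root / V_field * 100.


Ea = V_root / V_field * 100 = 1866 / 2554 * 100 = 73.0619%

73.0619 %


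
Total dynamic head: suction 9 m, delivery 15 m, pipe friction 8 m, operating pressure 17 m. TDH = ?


TDH = Hs + Hd + hf + Hp = 9 + 15 + 8 + 17 = 49

49 m


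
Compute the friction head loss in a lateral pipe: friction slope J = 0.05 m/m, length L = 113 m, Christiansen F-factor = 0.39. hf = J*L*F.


hf = J * L * F = 0.05 * 113 * 0.39 = 2.2035 m

2.2035 m


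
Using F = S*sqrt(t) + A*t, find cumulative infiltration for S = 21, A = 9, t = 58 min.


F = S*sqrt(t) + A*t
F = 21*sqrt(58) + 9*58
F = 21*7.615773 + 522

681.9312 mm


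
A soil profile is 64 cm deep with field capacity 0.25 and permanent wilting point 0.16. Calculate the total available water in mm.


AWC = (FC - PWP) * d * 10
AWC = (0.25 - 0.16) * 64 * 10
AWC = 0.0900 * 64 * 10

57.6000 mm


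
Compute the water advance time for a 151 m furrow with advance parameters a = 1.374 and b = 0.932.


t = (L/a)^(1/b)
t = (151/1.374)^(1/0.932)
t = 109.898108^(1/0.932)

154.8473 min


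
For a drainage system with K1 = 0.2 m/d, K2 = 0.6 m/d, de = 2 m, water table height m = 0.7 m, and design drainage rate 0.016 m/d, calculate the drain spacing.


S^2 = 8*K2*de*m/q + 4*K1*m^2/q
S^2 = 8*0.6*2*0.7/0.016 + 4*0.2*0.7^2/0.016
S = sqrt(444.5000)

21.0832 m


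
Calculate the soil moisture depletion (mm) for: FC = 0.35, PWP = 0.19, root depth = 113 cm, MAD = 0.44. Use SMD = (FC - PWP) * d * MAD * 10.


SMD = (FC - PWP) * d * MAD * 10
SMD = (0.35 - 0.19) * 113 * 0.44 * 10
SMD = 0.1600 * 113 * 0.44 * 10

79.5520 mm


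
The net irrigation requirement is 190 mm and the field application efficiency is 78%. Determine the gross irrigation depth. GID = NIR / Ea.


Ea = 78% = 0.78
GID = NIR / Ea = 190 / 0.78 = 243.5897 mm

243.5897 mm


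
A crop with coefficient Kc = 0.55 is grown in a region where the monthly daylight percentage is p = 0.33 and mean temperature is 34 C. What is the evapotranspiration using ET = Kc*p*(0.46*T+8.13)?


ET = Kc * p * (0.46*T + 8.13)
ET = 0.55 * 0.33 * (0.46*34 + 8.13)
ET = 0.55 * 0.33 * 23.7700

4.3143 mm/day


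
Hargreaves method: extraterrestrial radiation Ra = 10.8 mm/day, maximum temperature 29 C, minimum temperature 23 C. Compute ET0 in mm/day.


Tmean = (Tmax + Tmin)/2 = (29 + 23)/2 = 26.0
ET0 = 0.0023 * 10.8 * (26.0 + 17.8) * sqrt(29 - 23)
ET0 = 0.0023 * 10.8 * 43.8 * 2.449490

2.6650 mm/day


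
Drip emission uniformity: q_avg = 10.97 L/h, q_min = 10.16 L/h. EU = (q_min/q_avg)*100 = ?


EU = (q_min/q_avg)*100 = (10.16/10.97)*100 = 92.6162%

92.6162 %


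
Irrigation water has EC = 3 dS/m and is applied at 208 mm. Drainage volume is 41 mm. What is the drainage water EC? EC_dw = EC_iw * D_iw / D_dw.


EC_dw = EC_iw * D_iw / D_dw
EC_dw = 3 * 208 / 41
EC_dw = 624 / 41

15.2195 dS/m


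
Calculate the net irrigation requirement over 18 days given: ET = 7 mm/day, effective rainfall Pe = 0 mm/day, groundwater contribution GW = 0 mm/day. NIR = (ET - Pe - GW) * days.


Daily deficit = ET - Pe - GW = 7 - 0 - 0 = 7 mm/day
NIR = 7 * 18 = 126 mm

126.0000 mm


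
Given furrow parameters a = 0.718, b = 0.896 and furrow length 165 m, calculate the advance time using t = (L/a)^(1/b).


t = (L/a)^(1/b)
t = (165/0.718)^(1/0.896)
t = 229.805014^(1/0.896)

431.9623 min


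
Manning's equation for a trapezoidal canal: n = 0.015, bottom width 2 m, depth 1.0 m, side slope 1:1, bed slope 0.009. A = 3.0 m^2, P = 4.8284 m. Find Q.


R = A/P = 3.0/4.8284 = 0.621324
Q = (1/0.015) * 3.0 * 0.621324^(2/3) * 0.009^0.5

13.8154 m^3/s


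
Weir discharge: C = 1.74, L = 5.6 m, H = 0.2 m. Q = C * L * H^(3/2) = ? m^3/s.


Q = C * L * H^(3/2) = 1.74 * 5.6 * 0.2^1.5 = 1.74 * 5.6 * 0.089443

0.8715 m^3/s


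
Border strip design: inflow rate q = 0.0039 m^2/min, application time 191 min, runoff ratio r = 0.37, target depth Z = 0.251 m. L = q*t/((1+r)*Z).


L = q*t/((1+r)*Z)
L = 0.0039*191/((1+0.37)*0.251)
L = 0.7449/0.34387

2.1662 m


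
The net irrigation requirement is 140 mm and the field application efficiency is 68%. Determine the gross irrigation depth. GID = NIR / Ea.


Ea = 68% = 0.68
GID = NIR / Ea = 140 / 0.68 = 205.8824 mm

205.8824 mm


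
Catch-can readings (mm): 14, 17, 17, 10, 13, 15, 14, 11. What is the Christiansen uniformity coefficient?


mean = 13.875000 mm
MAD = 1.906250 mm
CU = (1 - 1.906250/13.875000)*100

86.2613 %


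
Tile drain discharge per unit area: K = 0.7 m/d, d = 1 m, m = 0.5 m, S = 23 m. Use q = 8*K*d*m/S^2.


q = 8*K*d*m/S^2
q = 8*0.7*1*0.5/23^2
q = 2.8000 / 529

0.0053 m/d


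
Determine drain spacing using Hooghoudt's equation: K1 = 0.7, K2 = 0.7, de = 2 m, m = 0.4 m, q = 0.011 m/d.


S^2 = 8*K2*de*m/q + 4*K1*m^2/q
S^2 = 8*0.7*2*0.4/0.011 + 4*0.7*0.4^2/0.011
S = sqrt(448.0000)

21.1660 m


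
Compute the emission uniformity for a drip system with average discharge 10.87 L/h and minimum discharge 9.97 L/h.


EU = (q_min/q_avg)*100 = (9.97/10.87)*100 = 91.7203%

91.7203 %


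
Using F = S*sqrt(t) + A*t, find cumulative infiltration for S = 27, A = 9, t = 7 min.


F = S*sqrt(t) + A*t
F = 27*sqrt(7) + 9*7
F = 27*2.645751 + 63

134.4353 mm


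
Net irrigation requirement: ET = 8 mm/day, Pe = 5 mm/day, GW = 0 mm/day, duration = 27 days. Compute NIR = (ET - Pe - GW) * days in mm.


Daily deficit = ET - Pe - GW = 8 - 5 - 0 = 3 mm/day
NIR = 3 * 27 = 81 mm

81.0000 mm


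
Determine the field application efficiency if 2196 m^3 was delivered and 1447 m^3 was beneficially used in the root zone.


Ea = V_root / V_field * 100 = 1447 / 2196 * 100 = 65.8925%

65.8925 %


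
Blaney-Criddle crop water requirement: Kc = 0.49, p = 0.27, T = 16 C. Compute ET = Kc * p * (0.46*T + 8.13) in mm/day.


ET = Kc * p * (0.46*T + 8.13)
ET = 0.49 * 0.27 * (0.46*16 + 8.13)
ET = 0.49 * 0.27 * 15.4900

2.0493 mm/day


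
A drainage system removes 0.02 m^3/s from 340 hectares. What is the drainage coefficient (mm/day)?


DC = Q * 86400 / (A * 10000) * 1000
DC = 0.02 * 86400 / (340 * 10000) * 1000
DC = 1728000.0000 / 3400000

0.5082 mm/day


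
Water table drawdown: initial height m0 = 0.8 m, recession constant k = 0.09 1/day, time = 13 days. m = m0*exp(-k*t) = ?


m = m0 * exp(-k*t)
m = 0.8 * exp(-0.09 * 13)
m = 0.8 * exp(-1.1700)

0.2483 m


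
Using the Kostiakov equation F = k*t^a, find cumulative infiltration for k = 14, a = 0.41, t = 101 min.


F = k * t^a = 14 * 101^0.41
F = 14 * 6.633943

92.8752 mm


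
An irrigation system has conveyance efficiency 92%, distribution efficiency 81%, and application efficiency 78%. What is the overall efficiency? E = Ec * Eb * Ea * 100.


Ec = 0.92, Eb = 0.81, Ea = 0.78
E = 0.92 * 0.81 * 0.78 * 100 = 58.1256%

58.1256 %


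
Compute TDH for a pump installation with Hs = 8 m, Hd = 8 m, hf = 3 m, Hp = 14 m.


TDH = Hs + Hd + hf + Hp = 8 + 8 + 3 + 14 = 33

33 m


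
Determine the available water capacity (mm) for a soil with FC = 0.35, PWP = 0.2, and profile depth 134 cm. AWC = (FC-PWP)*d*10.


AWC = (FC - PWP) * d * 10
AWC = (0.35 - 0.2) * 134 * 10
AWC = 0.1500 * 134 * 10

201.0000 mm


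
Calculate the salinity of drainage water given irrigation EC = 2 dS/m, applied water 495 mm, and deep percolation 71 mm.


EC_dw = EC_iw * D_iw / D_dw
EC_dw = 2 * 495 / 71
EC_dw = 990 / 71

13.9437 dS/m


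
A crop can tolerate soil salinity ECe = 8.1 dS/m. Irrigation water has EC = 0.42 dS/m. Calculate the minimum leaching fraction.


LR = ECiw / (5*ECe - ECiw)
LR = 0.42 / (5*8.1 - 0.42)
LR = 0.42 / 40.0800

0.0105


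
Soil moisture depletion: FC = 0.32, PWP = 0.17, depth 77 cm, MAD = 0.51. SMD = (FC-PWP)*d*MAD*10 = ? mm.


SMD = (FC - PWP) * d * MAD * 10
SMD = (0.32 - 0.17) * 77 * 0.51 * 10
SMD = 0.1500 * 77 * 0.51 * 10

58.9050 mm


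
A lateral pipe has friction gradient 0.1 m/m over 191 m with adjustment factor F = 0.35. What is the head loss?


hf = J * L * F = 0.1 * 191 * 0.35 = 6.6850 m

6.6850 m


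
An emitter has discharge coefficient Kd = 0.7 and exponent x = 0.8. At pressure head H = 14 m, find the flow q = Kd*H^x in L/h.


q = Kd * H^x = 0.7 * 14^0.8 = 0.7 * 8.258524

5.7810 L/h


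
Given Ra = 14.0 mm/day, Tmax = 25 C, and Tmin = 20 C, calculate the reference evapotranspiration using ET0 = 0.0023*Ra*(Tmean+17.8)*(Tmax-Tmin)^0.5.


Tmean = (Tmax + Tmin)/2 = (25 + 20)/2 = 22.5
ET0 = 0.0023 * 14.0 * (22.5 + 17.8) * sqrt(25 - 20)
ET0 = 0.0023 * 14.0 * 40.3 * 2.236068

2.9017 mm/day


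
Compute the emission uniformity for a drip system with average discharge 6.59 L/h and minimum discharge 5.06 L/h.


EU = (q_min/q_avg)*100 = (5.06/6.59)*100 = 76.7830%

76.7830 %


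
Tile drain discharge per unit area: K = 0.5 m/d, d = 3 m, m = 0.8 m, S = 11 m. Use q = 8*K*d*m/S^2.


q = 8*K*d*m/S^2
q = 8*0.5*3*0.8/11^2
q = 9.6000 / 121

0.0793 m/d


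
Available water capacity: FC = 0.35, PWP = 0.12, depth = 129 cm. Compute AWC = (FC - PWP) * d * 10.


AWC = (FC - PWP) * d * 10
AWC = (0.35 - 0.12) * 129 * 10
AWC = 0.2300 * 129 * 10

296.7000 mm


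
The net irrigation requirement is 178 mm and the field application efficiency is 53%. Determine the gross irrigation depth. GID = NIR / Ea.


Ea = 53% = 0.53
GID = NIR / Ea = 178 / 0.53 = 335.8491 mm

335.8491 mm


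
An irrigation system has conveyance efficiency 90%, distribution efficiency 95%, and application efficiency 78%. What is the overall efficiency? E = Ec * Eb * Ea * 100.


Ec = 0.9, Eb = 0.95, Ea = 0.78
E = 0.9 * 0.95 * 0.78 * 100 = 66.6900%

66.6900 %


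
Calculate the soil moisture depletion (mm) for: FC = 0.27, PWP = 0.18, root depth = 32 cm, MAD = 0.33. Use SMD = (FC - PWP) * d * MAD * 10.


SMD = (FC - PWP) * d * MAD * 10
SMD = (0.27 - 0.18) * 32 * 0.33 * 10
SMD = 0.0900 * 32 * 0.33 * 10

9.5040 mm


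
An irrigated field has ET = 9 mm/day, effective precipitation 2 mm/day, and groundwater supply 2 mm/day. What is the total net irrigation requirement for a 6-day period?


Daily deficit = ET - Pe - GW = 9 - 2 - 2 = 5 mm/day
NIR = 5 * 6 = 30 mm

30.0000 mm


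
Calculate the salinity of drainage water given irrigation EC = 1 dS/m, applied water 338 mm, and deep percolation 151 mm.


EC_dw = EC_iw * D_iw / D_dw
EC_dw = 1 * 338 / 151
EC_dw = 338 / 151

2.2384 dS/m


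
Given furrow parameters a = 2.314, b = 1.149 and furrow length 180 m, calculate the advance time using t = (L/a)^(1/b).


t = (L/a)^(1/b)
t = (180/2.314)^(1/1.149)
t = 77.787381^(1/1.149)

44.2283 min


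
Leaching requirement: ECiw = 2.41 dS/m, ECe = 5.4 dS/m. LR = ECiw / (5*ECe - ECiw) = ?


LR = ECiw / (5*ECe - ECiw)
LR = 2.41 / (5*5.4 - 2.41)
LR = 2.41 / 24.5900

0.0980


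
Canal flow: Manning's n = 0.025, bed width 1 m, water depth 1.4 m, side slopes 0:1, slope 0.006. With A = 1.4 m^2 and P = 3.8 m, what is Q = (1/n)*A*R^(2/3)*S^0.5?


R = A/P = 1.4/3.8 = 0.368421
Q = (1/0.025) * 1.4 * 0.368421^(2/3) * 0.006^0.5

2.2293 m^3/s


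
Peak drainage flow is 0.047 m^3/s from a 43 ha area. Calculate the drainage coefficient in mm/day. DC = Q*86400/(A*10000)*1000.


DC = Q * 86400 / (A * 10000) * 1000
DC = 0.047 * 86400 / (43 * 10000) * 1000
DC = 4060800.0000 / 430000

9.4437 mm/day


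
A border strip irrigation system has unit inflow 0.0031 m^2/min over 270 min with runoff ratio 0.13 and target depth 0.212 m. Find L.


L = q*t/((1+r)*Z)
L = 0.0031*270/((1+0.13)*0.212)
L = 0.837/0.23956

3.4939 m


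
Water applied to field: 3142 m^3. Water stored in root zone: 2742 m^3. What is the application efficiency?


Ea = V_root / V_field * 100 = 2742 / 3142 * 100 = 87.2693%

87.2693 %


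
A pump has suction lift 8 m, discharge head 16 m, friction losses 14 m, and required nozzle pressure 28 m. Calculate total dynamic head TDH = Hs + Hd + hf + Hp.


TDH = Hs + Hd + hf + Hp = 8 + 16 + 14 + 28 = 66

66 m


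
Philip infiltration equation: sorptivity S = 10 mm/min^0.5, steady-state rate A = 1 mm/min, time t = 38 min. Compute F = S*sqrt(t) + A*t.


F = S*sqrt(t) + A*t
F = 10*sqrt(38) + 1*38
F = 10*6.164414 + 38

99.6441 mm


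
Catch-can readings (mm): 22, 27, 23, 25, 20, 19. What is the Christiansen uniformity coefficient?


mean = 22.666667 mm
MAD = 2.333333 mm
CU = (1 - 2.333333/22.666667)*100

89.7059 %


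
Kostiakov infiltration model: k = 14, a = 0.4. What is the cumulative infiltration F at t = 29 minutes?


F = k * t^a = 14 * 29^0.4
F = 14 * 3.845557

53.8378 mm


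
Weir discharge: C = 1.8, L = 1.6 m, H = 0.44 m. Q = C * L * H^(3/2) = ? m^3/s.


Q = C * L * H^(3/2) = 1.8 * 1.6 * 0.44^1.5 = 1.8 * 1.6 * 0.291863

0.8406 m^3/s


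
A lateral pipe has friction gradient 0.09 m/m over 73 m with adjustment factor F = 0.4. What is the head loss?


hf = J * L * F = 0.09 * 73 * 0.4 = 2.6280 m

2.6280 m


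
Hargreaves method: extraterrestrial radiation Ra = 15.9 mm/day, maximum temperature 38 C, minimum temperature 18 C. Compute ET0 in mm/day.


Tmean = (Tmax + Tmin)/2 = (38 + 18)/2 = 28.0
ET0 = 0.0023 * 15.9 * (28.0 + 17.8) * sqrt(38 - 18)
ET0 = 0.0023 * 15.9 * 45.8 * 4.472136

7.4904 mm/day


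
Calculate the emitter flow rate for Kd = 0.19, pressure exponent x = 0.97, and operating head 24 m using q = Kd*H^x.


q = Kd * H^x = 0.19 * 24^0.97 = 0.19 * 21.817496

4.1453 L/h


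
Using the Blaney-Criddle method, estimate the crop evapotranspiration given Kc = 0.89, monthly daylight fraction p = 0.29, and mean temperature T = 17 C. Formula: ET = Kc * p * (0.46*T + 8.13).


ET = Kc * p * (0.46*T + 8.13)
ET = 0.89 * 0.29 * (0.46*17 + 8.13)
ET = 0.89 * 0.29 * 15.9500

4.1167 mm/day


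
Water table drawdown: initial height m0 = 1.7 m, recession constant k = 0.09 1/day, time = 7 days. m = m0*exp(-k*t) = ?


m = m0 * exp(-k*t)
m = 1.7 * exp(-0.09 * 7)
m = 1.7 * exp(-0.6300)

0.9054 m


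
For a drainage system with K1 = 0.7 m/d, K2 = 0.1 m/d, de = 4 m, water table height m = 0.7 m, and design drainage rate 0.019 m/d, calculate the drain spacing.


S^2 = 8*K2*de*m/q + 4*K1*m^2/q
S^2 = 8*0.1*4*0.7/0.019 + 4*0.7*0.7^2/0.019
S = sqrt(190.1053)

13.7879 m


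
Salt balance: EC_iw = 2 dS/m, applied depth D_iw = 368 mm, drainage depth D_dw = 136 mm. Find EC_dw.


EC_dw = EC_iw * D_iw / D_dw
EC_dw = 2 * 368 / 136
EC_dw = 736 / 136

5.4118 dS/m


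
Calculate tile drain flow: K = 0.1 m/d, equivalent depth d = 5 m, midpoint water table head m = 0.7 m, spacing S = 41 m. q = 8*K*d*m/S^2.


q = 8*K*d*m/S^2
q = 8*0.1*5*0.7/41^2
q = 2.8000 / 1681

0.0017 m/d


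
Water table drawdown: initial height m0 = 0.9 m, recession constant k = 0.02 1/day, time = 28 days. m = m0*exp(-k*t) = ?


m = m0 * exp(-k*t)
m = 0.9 * exp(-0.02 * 28)
m = 0.9 * exp(-0.5600)

0.5141 m


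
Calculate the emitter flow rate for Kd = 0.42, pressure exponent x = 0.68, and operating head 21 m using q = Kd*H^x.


q = Kd * H^x = 0.42 * 21^0.68 = 0.42 * 7.927005

3.3293 L/h


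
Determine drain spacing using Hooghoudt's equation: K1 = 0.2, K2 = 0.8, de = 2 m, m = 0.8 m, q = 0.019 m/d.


S^2 = 8*K2*de*m/q + 4*K1*m^2/q
S^2 = 8*0.8*2*0.8/0.019 + 4*0.2*0.8^2/0.019
S = sqrt(565.8947)

23.7885 m


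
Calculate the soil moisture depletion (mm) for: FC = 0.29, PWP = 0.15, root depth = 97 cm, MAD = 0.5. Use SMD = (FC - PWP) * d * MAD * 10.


SMD = (FC - PWP) * d * MAD * 10
SMD = (0.29 - 0.15) * 97 * 0.5 * 10
SMD = 0.1400 * 97 * 0.5 * 10

67.9000 mm


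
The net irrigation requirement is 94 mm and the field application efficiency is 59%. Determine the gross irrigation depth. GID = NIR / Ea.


Ea = 59% = 0.59
GID = NIR / Ea = 94 / 0.59 = 159.3220 mm

159.3220 mm


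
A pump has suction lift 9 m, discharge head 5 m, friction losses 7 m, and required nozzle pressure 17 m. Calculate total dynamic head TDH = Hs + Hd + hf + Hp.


TDH = Hs + Hd + hf + Hp = 9 + 5 + 7 + 17 = 38

38 m


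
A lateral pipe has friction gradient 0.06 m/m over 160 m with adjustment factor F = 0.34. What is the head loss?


hf = J * L * F = 0.06 * 160 * 0.34 = 3.2640 m

3.2640 m


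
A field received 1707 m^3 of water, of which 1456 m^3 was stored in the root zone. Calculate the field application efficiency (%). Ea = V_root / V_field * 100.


Ea = V_root / V_field * 100 = 1456 / 1707 * 100 = 85.2958%

85.2958 %


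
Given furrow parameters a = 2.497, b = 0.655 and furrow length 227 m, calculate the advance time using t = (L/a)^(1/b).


t = (L/a)^(1/b)
t = (227/2.497)^(1/0.655)
t = 90.909091^(1/0.655)

977.7778 min


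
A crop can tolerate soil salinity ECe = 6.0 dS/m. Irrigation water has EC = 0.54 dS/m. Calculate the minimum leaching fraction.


LR = ECiw / (5*ECe - ECiw)
LR = 0.54 / (5*6.0 - 0.54)
LR = 0.54 / 29.4600

0.0183


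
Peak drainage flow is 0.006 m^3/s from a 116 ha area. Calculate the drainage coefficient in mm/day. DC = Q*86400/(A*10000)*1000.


DC = Q * 86400 / (A * 10000) * 1000
DC = 0.006 * 86400 / (116 * 10000) * 1000
DC = 518400.0000 / 1160000

0.4469 mm/day


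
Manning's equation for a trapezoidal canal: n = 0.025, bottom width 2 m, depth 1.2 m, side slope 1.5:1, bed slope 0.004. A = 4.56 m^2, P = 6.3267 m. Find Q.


R = A/P = 4.56/6.3267 = 0.720755
Q = (1/0.025) * 4.56 * 0.720755^(2/3) * 0.004^0.5

9.2736 m^3/s


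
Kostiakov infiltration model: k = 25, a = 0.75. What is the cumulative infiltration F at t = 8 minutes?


F = k * t^a = 25 * 8^0.75
F = 25 * 4.756828

118.9207 mm


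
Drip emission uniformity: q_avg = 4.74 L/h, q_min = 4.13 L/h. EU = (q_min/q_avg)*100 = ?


EU = (q_min/q_avg)*100 = (4.13/4.74)*100 = 87.1308%

87.1308 %


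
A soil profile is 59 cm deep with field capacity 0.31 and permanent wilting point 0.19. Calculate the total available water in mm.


AWC = (FC - PWP) * d * 10
AWC = (0.31 - 0.19) * 59 * 10
AWC = 0.1200 * 59 * 10

70.8000 mm


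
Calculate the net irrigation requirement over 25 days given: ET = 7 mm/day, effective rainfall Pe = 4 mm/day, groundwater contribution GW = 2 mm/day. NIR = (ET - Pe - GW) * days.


Daily deficit = ET - Pe - GW = 7 - 4 - 2 = 1 mm/day
NIR = 1 * 25 = 25 mm

25.0000 mm


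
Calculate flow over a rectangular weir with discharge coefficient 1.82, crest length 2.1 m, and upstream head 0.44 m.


Q = C * L * H^(3/2) = 1.82 * 2.1 * 0.44^1.5 = 1.82 * 2.1 * 0.291863

1.1155 m^3/s


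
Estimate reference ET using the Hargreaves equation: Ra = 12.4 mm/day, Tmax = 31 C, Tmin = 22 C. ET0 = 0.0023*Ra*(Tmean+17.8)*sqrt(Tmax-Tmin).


Tmean = (Tmax + Tmin)/2 = (31 + 22)/2 = 26.5
ET0 = 0.0023 * 12.4 * (26.5 + 17.8) * sqrt(31 - 22)
ET0 = 0.0023 * 12.4 * 44.3 * 3.000000

3.7903 mm/day


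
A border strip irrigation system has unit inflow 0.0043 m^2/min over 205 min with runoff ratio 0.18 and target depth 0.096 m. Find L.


L = q*t/((1+r)*Z)
L = 0.0043*205/((1+0.18)*0.096)
L = 0.8815/0.11328

7.7816 m


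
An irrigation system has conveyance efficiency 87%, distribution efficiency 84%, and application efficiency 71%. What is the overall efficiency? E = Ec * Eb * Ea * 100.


Ec = 0.87, Eb = 0.84, Ea = 0.71
E = 0.87 * 0.84 * 0.71 * 100 = 51.8868%

51.8868 %


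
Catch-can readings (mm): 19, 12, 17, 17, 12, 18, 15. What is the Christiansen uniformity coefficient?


mean = 15.714286 mm
MAD = 2.326531 mm
CU = (1 - 2.326531/15.714286)*100

85.1948 %


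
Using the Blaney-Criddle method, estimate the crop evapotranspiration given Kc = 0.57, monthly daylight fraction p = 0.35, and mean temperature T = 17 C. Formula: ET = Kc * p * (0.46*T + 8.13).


ET = Kc * p * (0.46*T + 8.13)
ET = 0.57 * 0.35 * (0.46*17 + 8.13)
ET = 0.57 * 0.35 * 15.9500

3.1820 mm/day


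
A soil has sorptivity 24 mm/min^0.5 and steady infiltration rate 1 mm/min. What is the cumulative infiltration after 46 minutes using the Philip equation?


F = S*sqrt(t) + A*t
F = 24*sqrt(46) + 1*46
F = 24*6.782330 + 46

208.7759 mm


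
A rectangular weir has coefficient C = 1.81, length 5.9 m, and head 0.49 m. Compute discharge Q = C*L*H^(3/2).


Q = C * L * H^(3/2) = 1.81 * 5.9 * 0.49^1.5 = 1.81 * 5.9 * 0.343000

3.6629 m^3/s


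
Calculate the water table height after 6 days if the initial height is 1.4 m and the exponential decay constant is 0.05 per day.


m = m0 * exp(-k*t)
m = 1.4 * exp(-0.05 * 6)
m = 1.4 * exp(-0.3000)

1.0371 m


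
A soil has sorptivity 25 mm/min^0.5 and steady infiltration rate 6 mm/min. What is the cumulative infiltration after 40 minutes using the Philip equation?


F = S*sqrt(t) + A*t
F = 25*sqrt(40) + 6*40
F = 25*6.324555 + 240

398.1139 mm


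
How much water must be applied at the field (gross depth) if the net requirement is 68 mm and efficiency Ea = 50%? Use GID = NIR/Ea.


Ea = 50% = 0.5
GID = NIR / Ea = 68 / 0.5 = 136.0000 mm

136.0000 mm


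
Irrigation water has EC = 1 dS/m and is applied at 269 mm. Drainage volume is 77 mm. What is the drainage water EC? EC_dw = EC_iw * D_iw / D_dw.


EC_dw = EC_iw * D_iw / D_dw
EC_dw = 1 * 269 / 77
EC_dw = 269 / 77

3.4935 dS/m
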